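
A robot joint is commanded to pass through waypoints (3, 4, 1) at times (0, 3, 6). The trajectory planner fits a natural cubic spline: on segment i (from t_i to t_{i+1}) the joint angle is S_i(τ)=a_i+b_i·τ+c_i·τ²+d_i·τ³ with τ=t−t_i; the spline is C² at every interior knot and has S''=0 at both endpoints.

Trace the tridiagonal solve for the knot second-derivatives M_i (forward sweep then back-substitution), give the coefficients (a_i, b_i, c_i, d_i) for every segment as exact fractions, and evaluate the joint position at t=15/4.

  seg 0: a=3 b=2/3 c=0 d=-1/27
  seg 1: a=4 b=-1/3 c=-1/3 d=1/27
S(15/4) = 229/64

Δ: Δ0=1/3, Δ1=-1
row 1: diag=12, rhs=-8; c'=1/4, d'=-2/3
back: M1=-2/3
M: M0=0, M1=-2/3, M2=0
seg 0: a=3, c=M0/2=0, d=(M1−M0)/(6·3)=-1/27, b=Δ0−h0·(2M0+M1)/6=2/3
seg 1: a=4, c=M1/2=-1/3, d=(M2−M1)/(6·3)=1/27, b=Δ1−h1·(2M1+M2)/6=-1/3
t_q=15/4 → seg 1, τ=3/4; S=4+-1/3·τ+-1/3·τ²+1/27·τ³=229/64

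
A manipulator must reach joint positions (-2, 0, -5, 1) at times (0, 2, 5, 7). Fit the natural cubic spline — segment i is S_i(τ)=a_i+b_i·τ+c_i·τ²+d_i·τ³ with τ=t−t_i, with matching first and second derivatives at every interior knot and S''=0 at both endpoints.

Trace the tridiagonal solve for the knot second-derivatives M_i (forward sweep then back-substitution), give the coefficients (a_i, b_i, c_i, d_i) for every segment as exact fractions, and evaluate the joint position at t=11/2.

Δ: Δ0=1, Δ1=-5/3, Δ2=3
row 1: diag=10, rhs=-16; c'=3/10, d'=-8/5
row 2: denom=10−3·3/10=91/10; d'=(28−3·-8/5)/(91/10)=328/91
back: M2=328/91
back: M1=-8/5−3/10·328/91=-244/91
M: M0=0, M1=-244/91, M2=328/91, M3=0
seg 0: a=-2, c=M0/2=0, d=(M1−M0)/(6·2)=-61/273, b=Δ0−h0·(2M0+M1)/6=517/273
seg 1: a=0, c=M1/2=-122/91, d=(M2−M1)/(6·3)=22/63, b=Δ1−h1·(2M1+M2)/6=-215/273
seg 2: a=-5, c=M2/2=164/91, d=(M3−M2)/(6·2)=-82/273, b=Δ2−h2·(2M2+M3)/6=163/273
t_q=11/2 → seg 2, τ=1/2; S=-5+163/273·τ+164/91·τ²+-82/273·τ³=-223/52

  seg 0: a=-2 b=517/273 c=0 d=-61/273
  seg 1: a=0 b=-215/273 c=-122/91 d=22/63
  seg 2: a=-5 b=163/273 c=164/91 d=-82/273
S(11/2) = -223/52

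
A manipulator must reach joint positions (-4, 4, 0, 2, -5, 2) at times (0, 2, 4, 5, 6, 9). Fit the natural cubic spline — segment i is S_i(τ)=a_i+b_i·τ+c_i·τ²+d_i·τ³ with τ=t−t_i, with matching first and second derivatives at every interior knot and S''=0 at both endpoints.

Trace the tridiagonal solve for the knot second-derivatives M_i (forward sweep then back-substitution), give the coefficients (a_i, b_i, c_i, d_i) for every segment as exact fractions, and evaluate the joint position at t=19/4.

  seg 0: a=-4 b=6118/975 c=0 d=-1109/1950
  seg 1: a=4 b=-536/975 c=-1109/325 d=262/195
  seg 2: a=0 b=1876/975 c=1511/325 d=-343/75
  seg 3: a=2 b=-487/195 c=-2948/325 d=4454/975
  seg 4: a=-5 b=-6761/975 c=1506/325 d=-502/975
S(19/4) = 44281/20800

Δ: Δ0=4, Δ1=-2, Δ2=2, Δ3=-7, Δ4=7/3
row 1: diag=8, rhs=-36; c'=1/4, d'=-9/2
row 2: denom=6−2·1/4=11/2; d'=(24−2·-9/2)/(11/2)=6
row 3: denom=4−1·2/11=42/11; d'=(-54−1·6)/(42/11)=-110/7
row 4: denom=8−1·11/42=325/42; d'=(56−1·-110/7)/(325/42)=3012/325
back: M4=3012/325
back: M3=-110/7−11/42·3012/325=-5896/325
back: M2=6−2/11·-5896/325=3022/325
back: M1=-9/2−1/4·3022/325=-2218/325
M: M0=0, M1=-2218/325, M2=3022/325, M3=-5896/325, M4=3012/325, M5=0
seg 0: a=-4, c=M0/2=0, d=(M1−M0)/(6·2)=-1109/1950, b=Δ0−h0·(2M0+M1)/6=6118/975
seg 1: a=4, c=M1/2=-1109/325, d=(M2−M1)/(6·2)=262/195, b=Δ1−h1·(2M1+M2)/6=-536/975
seg 2: a=0, c=M2/2=1511/325, d=(M3−M2)/(6·1)=-343/75, b=Δ2−h2·(2M2+M3)/6=1876/975
seg 3: a=2, c=M3/2=-2948/325, d=(M4−M3)/(6·1)=4454/975, b=Δ3−h3·(2M3+M4)/6=-487/195
seg 4: a=-5, c=M4/2=1506/325, d=(M5−M4)/(6·3)=-502/975, b=Δ4−h4·(2M4+M5)/6=-6761/975
t_q=19/4 → seg 2, τ=3/4; S=0+1876/975·τ+1511/325·τ²+-343/75·τ³=44281/20800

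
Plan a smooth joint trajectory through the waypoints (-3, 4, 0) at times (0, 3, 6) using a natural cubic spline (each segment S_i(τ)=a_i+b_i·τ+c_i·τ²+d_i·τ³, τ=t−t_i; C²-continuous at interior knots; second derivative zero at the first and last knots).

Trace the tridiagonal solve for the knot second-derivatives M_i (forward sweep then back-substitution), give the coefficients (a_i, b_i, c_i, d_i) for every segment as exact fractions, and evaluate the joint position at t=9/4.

Δ: Δ0=7/3, Δ1=-4/3
row 1: diag=12, rhs=-22; c'=1/4, d'=-11/6
back: M1=-11/6
M: M0=0, M1=-11/6, M2=0
seg 0: a=-3, c=M0/2=0, d=(M1−M0)/(6·3)=-11/108, b=Δ0−h0·(2M0+M1)/6=13/4
seg 1: a=4, c=M1/2=-11/12, d=(M2−M1)/(6·3)=11/108, b=Δ1−h1·(2M1+M2)/6=1/2
t_q=9/4 → seg 0, τ=9/4; S=-3+13/4·τ+0·τ²+-11/108·τ³=807/256

  seg 0: a=-3 b=13/4 c=0 d=-11/108
  seg 1: a=4 b=1/2 c=-11/12 d=11/108
S(9/4) = 807/256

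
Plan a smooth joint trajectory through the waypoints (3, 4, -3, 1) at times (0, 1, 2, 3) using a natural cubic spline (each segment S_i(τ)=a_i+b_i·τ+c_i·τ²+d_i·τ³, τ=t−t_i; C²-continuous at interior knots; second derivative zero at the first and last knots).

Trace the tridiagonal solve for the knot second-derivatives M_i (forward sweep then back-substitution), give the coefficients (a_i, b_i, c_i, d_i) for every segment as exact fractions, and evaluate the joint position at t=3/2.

Δ: Δ0=1, Δ1=-7, Δ2=4
row 1: diag=4, rhs=-48; c'=1/4, d'=-12
row 2: denom=4−1·1/4=15/4; d'=(66−1·-12)/(15/4)=104/5
back: M2=104/5
back: M1=-12−1/4·104/5=-86/5
M: M0=0, M1=-86/5, M2=104/5, M3=0
seg 0: a=3, c=M0/2=0, d=(M1−M0)/(6·1)=-43/15, b=Δ0−h0·(2M0+M1)/6=58/15
seg 1: a=4, c=M1/2=-43/5, d=(M2−M1)/(6·1)=19/3, b=Δ1−h1·(2M1+M2)/6=-71/15
seg 2: a=-3, c=M2/2=52/5, d=(M3−M2)/(6·1)=-52/15, b=Δ2−h2·(2M2+M3)/6=-44/15
t_q=3/2 → seg 1, τ=1/2; S=4+-71/15·τ+-43/5·τ²+19/3·τ³=11/40

  seg 0: a=3 b=58/15 c=0 d=-43/15
  seg 1: a=4 b=-71/15 c=-43/5 d=19/3
  seg 2: a=-3 b=-44/15 c=52/5 d=-52/15
S(3/2) = 11/40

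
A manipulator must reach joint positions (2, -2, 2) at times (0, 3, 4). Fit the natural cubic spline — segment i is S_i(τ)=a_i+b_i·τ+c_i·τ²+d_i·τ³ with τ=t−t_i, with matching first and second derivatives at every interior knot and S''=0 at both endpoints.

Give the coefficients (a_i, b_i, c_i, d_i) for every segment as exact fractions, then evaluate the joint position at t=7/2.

  seg 0: a=2 b=-10/3 c=0 d=2/9
  seg 1: a=-2 b=8/3 c=2 d=-2/3
S(7/2) = -1/4

Δ: Δ0=-4/3, Δ1=4
row 1: diag=8, rhs=32; c'=1/8, d'=4
back: M1=4
M: M0=0, M1=4, M2=0
seg 0: a=2, c=M0/2=0, d=(M1−M0)/(6·3)=2/9, b=Δ0−h0·(2M0+M1)/6=-10/3
seg 1: a=-2, c=M1/2=2, d=(M2−M1)/(6·1)=-2/3, b=Δ1−h1·(2M1+M2)/6=8/3
t_q=7/2 → seg 1, τ=1/2; S=-2+8/3·τ+2·τ²+-2/3·τ³=-1/4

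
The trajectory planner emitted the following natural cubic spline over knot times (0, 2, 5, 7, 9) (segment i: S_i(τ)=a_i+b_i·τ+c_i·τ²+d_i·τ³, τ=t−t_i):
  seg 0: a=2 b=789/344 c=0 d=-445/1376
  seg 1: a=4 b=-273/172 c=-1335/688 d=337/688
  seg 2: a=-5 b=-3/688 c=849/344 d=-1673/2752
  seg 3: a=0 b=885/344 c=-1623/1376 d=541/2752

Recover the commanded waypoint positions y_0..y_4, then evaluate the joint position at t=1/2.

y_0 = S_0(0) = a_0 = 2
y_1 = S_1(0) = a_1 = 4
y_2 = S_2(0) = a_2 = -5
y_3 = S_3(0) = a_3 = 0
y_4 = S_3(2) = 2
t_q=1/2 is in segment 0 (τ=1/2); S_0(τ)=34195/11008

y_0=2 y_1=4 y_2=-5 y_3=0 y_4=2
S(1/2) = 34195/11008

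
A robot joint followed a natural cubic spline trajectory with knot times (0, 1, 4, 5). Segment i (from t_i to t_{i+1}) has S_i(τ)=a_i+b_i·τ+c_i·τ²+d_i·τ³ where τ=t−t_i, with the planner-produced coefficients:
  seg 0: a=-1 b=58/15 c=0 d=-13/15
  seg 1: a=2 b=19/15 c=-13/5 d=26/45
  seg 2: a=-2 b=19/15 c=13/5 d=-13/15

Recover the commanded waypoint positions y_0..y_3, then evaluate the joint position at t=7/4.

y_0 = S_0(0) = a_0 = -1
y_1 = S_1(0) = a_1 = 2
y_2 = S_2(0) = a_2 = -2
y_3 = S_2(1) = 1
t_q=7/4 is in segment 1 (τ=3/4); S_1(τ)=277/160

y_0=-1 y_1=2 y_2=-2 y_3=1
S(7/4) = 277/160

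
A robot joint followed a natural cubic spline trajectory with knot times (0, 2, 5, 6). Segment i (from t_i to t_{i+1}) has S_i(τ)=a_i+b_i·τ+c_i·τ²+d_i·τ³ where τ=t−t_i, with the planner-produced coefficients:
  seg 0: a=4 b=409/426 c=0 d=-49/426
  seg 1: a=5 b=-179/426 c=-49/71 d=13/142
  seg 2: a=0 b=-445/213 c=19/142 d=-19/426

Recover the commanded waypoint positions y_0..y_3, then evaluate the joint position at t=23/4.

y_0=4 y_1=5 y_2=0 y_3=-2
S(23/4) = -13727/9088

y_0 = S_0(0) = a_0 = 4
y_1 = S_1(0) = a_1 = 5
y_2 = S_2(0) = a_2 = 0
y_3 = S_2(1) = -2
t_q=23/4 is in segment 2 (τ=3/4); S_2(τ)=-13727/9088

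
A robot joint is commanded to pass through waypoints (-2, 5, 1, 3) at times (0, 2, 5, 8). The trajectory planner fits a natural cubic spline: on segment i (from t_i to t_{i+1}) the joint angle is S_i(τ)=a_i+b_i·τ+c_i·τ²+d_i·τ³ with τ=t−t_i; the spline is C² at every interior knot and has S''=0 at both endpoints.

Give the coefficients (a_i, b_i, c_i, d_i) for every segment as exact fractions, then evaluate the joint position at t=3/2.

  seg 0: a=-2 b=1033/222 c=0 d=-32/111
  seg 1: a=5 b=265/222 c=-64/37 d=197/666
  seg 2: a=1 b=-133/111 c=69/74 d=-23/222
S(3/2) = 593/148

Δ: Δ0=7/2, Δ1=-4/3, Δ2=2/3
row 1: diag=10, rhs=-29; c'=3/10, d'=-29/10
row 2: denom=12−3·3/10=111/10; d'=(12−3·-29/10)/(111/10)=69/37
back: M2=69/37
back: M1=-29/10−3/10·69/37=-128/37
M: M0=0, M1=-128/37, M2=69/37, M3=0
seg 0: a=-2, c=M0/2=0, d=(M1−M0)/(6·2)=-32/111, b=Δ0−h0·(2M0+M1)/6=1033/222
seg 1: a=5, c=M1/2=-64/37, d=(M2−M1)/(6·3)=197/666, b=Δ1−h1·(2M1+M2)/6=265/222
seg 2: a=1, c=M2/2=69/74, d=(M3−M2)/(6·3)=-23/222, b=Δ2−h2·(2M2+M3)/6=-133/111
t_q=3/2 → seg 0, τ=3/2; S=-2+1033/222·τ+0·τ²+-32/111·τ³=593/148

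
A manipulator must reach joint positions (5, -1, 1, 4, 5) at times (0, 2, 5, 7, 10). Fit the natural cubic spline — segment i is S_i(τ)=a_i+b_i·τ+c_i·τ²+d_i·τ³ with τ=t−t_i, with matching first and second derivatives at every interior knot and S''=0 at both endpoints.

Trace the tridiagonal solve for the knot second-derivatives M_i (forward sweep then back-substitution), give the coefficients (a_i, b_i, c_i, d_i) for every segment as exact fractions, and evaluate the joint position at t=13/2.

  seg 0: a=5 b=-325/87 c=0 d=16/87
  seg 1: a=-1 b=-133/87 c=32/29 d=-97/783
  seg 2: a=1 b=152/87 c=-1/87 d=-13/232
  seg 3: a=4 b=179/174 c=-121/348 d=121/3132
S(13/2) = 6321/1856

Δ: Δ0=-3, Δ1=2/3, Δ2=3/2, Δ3=1/3
row 1: diag=10, rhs=22; c'=3/10, d'=11/5
row 2: denom=10−3·3/10=91/10; d'=(5−3·11/5)/(91/10)=-16/91
row 3: denom=10−2·20/91=870/91; d'=(-7−2·-16/91)/(870/91)=-121/174
back: M3=-121/174
back: M2=-16/91−20/91·-121/174=-2/87
back: M1=11/5−3/10·-2/87=64/29
M: M0=0, M1=64/29, M2=-2/87, M3=-121/174, M4=0
seg 0: a=5, c=M0/2=0, d=(M1−M0)/(6·2)=16/87, b=Δ0−h0·(2M0+M1)/6=-325/87
seg 1: a=-1, c=M1/2=32/29, d=(M2−M1)/(6·3)=-97/783, b=Δ1−h1·(2M1+M2)/6=-133/87
seg 2: a=1, c=M2/2=-1/87, d=(M3−M2)/(6·2)=-13/232, b=Δ2−h2·(2M2+M3)/6=152/87
seg 3: a=4, c=M3/2=-121/348, d=(M4−M3)/(6·3)=121/3132, b=Δ3−h3·(2M3+M4)/6=179/174
t_q=13/2 → seg 2, τ=3/2; S=1+152/87·τ+-1/87·τ²+-13/232·τ³=6321/1856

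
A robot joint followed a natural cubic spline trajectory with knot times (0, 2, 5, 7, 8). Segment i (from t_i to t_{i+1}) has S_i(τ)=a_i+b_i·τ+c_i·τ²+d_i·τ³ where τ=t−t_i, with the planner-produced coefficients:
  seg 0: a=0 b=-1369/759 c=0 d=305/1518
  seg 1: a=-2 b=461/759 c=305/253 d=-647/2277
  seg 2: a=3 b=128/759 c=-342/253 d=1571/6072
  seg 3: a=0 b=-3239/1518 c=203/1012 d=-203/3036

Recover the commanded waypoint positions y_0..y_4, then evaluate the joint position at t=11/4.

y_0=0 y_1=-2 y_2=3 y_3=0 y_4=-2
S(11/4) = -15969/16192

y_0 = S_0(0) = a_0 = 0
y_1 = S_1(0) = a_1 = -2
y_2 = S_2(0) = a_2 = 3
y_3 = S_3(0) = a_3 = 0
y_4 = S_3(1) = -2
t_q=11/4 is in segment 1 (τ=3/4); S_1(τ)=-15969/16192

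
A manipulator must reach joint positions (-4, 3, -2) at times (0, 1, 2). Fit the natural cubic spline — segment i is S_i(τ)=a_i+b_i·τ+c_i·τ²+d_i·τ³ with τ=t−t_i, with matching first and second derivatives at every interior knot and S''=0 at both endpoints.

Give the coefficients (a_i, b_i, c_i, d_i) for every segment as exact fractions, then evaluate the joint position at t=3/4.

Δ: Δ0=7, Δ1=-5
row 1: diag=4, rhs=-72; c'=1/4, d'=-18
back: M1=-18
M: M0=0, M1=-18, M2=0
seg 0: a=-4, c=M0/2=0, d=(M1−M0)/(6·1)=-3, b=Δ0−h0·(2M0+M1)/6=10
seg 1: a=3, c=M1/2=-9, d=(M2−M1)/(6·1)=3, b=Δ1−h1·(2M1+M2)/6=1
t_q=3/4 → seg 0, τ=3/4; S=-4+10·τ+0·τ²+-3·τ³=143/64

  seg 0: a=-4 b=10 c=0 d=-3
  seg 1: a=3 b=1 c=-9 d=3
S(3/4) = 143/64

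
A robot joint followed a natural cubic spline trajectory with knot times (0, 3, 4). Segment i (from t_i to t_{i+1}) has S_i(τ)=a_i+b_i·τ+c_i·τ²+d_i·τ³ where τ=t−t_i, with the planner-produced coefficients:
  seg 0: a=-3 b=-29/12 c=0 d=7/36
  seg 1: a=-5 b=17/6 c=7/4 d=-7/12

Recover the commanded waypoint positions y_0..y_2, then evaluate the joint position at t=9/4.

y_0 = S_0(0) = a_0 = -3
y_1 = S_1(0) = a_1 = -5
y_2 = S_1(1) = -1
t_q=9/4 is in segment 0 (τ=9/4); S_0(τ)=-1593/256

y_0=-3 y_1=-5 y_2=-1
S(9/4) = -1593/256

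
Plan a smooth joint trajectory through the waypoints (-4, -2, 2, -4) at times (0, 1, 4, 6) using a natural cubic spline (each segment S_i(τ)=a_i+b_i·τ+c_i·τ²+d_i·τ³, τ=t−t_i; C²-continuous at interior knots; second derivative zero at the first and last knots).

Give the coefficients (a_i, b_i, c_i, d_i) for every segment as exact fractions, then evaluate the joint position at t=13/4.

Δ: Δ0=2, Δ1=4/3, Δ2=-3
row 1: diag=8, rhs=-4; c'=3/8, d'=-1/2
row 2: denom=10−3·3/8=71/8; d'=(-26−3·-1/2)/(71/8)=-196/71
back: M2=-196/71
back: M1=-1/2−3/8·-196/71=38/71
M: M0=0, M1=38/71, M2=-196/71, M3=0
seg 0: a=-4, c=M0/2=0, d=(M1−M0)/(6·1)=19/213, b=Δ0−h0·(2M0+M1)/6=407/213
seg 1: a=-2, c=M1/2=19/71, d=(M2−M1)/(6·3)=-13/71, b=Δ1−h1·(2M1+M2)/6=464/213
seg 2: a=2, c=M2/2=-98/71, d=(M3−M2)/(6·2)=49/213, b=Δ2−h2·(2M2+M3)/6=-247/213
t_q=13/4 → seg 1, τ=9/4; S=-2+464/213·τ+19/71·τ²+-13/71·τ³=9863/4544

  seg 0: a=-4 b=407/213 c=0 d=19/213
  seg 1: a=-2 b=464/213 c=19/71 d=-13/71
  seg 2: a=2 b=-247/213 c=-98/71 d=49/213
S(13/4) = 9863/4544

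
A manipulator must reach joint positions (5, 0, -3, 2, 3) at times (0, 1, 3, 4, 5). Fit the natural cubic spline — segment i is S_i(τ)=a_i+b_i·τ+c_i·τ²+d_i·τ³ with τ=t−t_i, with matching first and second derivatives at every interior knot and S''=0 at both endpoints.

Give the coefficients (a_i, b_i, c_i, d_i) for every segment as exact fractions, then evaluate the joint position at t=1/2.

Δ: Δ0=-5, Δ1=-3/2, Δ2=5, Δ3=1
row 1: diag=6, rhs=21; c'=1/3, d'=7/2
row 2: denom=6−2·1/3=16/3; d'=(39−2·7/2)/(16/3)=6
row 3: denom=4−1·3/16=61/16; d'=(-24−1·6)/(61/16)=-480/61
back: M3=-480/61
back: M2=6−3/16·-480/61=456/61
back: M1=7/2−1/3·456/61=123/122
M: M0=0, M1=123/122, M2=456/61, M3=-480/61, M4=0
seg 0: a=5, c=M0/2=0, d=(M1−M0)/(6·1)=41/244, b=Δ0−h0·(2M0+M1)/6=-1261/244
seg 1: a=0, c=M1/2=123/244, d=(M2−M1)/(6·2)=263/488, b=Δ1−h1·(2M1+M2)/6=-569/122
seg 2: a=-3, c=M2/2=228/61, d=(M3−M2)/(6·1)=-156/61, b=Δ2−h2·(2M2+M3)/6=233/61
seg 3: a=2, c=M3/2=-240/61, d=(M4−M3)/(6·1)=80/61, b=Δ3−h3·(2M3+M4)/6=221/61
t_q=1/2 → seg 0, τ=1/2; S=5+-1261/244·τ+0·τ²+41/244·τ³=4757/1952

  seg 0: a=5 b=-1261/244 c=0 d=41/244
  seg 1: a=0 b=-569/122 c=123/244 d=263/488
  seg 2: a=-3 b=233/61 c=228/61 d=-156/61
  seg 3: a=2 b=221/61 c=-240/61 d=80/61
S(1/2) = 4757/1952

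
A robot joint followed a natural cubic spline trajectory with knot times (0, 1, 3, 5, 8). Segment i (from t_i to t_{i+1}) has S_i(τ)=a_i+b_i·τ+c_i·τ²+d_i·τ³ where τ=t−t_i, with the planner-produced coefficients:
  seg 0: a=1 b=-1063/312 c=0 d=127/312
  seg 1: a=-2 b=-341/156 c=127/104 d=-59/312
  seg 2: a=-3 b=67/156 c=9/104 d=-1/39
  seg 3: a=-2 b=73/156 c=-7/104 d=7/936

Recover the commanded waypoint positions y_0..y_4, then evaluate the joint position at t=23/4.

y_0 = S_0(0) = a_0 = 1
y_1 = S_1(0) = a_1 = -2
y_2 = S_2(0) = a_2 = -3
y_3 = S_3(0) = a_3 = -2
y_4 = S_3(3) = -1
t_q=23/4 is in segment 3 (τ=3/4); S_3(τ)=-11207/6656

y_0=1 y_1=-2 y_2=-3 y_3=-2 y_4=-1
S(23/4) = -11207/6656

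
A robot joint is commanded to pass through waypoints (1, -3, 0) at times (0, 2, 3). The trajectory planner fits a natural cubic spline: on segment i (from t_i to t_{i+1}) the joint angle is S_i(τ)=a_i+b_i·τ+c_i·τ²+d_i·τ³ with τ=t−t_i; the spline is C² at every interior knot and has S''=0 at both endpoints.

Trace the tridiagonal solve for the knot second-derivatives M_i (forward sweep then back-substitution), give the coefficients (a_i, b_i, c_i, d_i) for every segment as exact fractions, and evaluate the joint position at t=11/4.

Δ: Δ0=-2, Δ1=3
row 1: diag=6, rhs=30; c'=1/6, d'=5
back: M1=5
M: M0=0, M1=5, M2=0
seg 0: a=1, c=M0/2=0, d=(M1−M0)/(6·2)=5/12, b=Δ0−h0·(2M0+M1)/6=-11/3
seg 1: a=-3, c=M1/2=5/2, d=(M2−M1)/(6·1)=-5/6, b=Δ1−h1·(2M1+M2)/6=4/3
t_q=11/4 → seg 1, τ=3/4; S=-3+4/3·τ+5/2·τ²+-5/6·τ³=-121/128

  seg 0: a=1 b=-11/3 c=0 d=5/12
  seg 1: a=-3 b=4/3 c=5/2 d=-5/6
S(11/4) = -121/128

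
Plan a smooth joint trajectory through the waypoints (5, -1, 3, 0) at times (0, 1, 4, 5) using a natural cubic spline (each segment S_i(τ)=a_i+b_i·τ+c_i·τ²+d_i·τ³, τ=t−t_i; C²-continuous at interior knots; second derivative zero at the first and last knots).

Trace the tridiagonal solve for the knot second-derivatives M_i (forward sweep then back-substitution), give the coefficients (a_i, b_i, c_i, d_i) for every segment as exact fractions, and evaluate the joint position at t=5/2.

  seg 0: a=5 b=-241/33 c=0 d=43/33
  seg 1: a=-1 b=-112/33 c=43/11 d=-7/9
  seg 2: a=3 b=-31/33 c=-34/11 d=34/33
S(5/2) = 7/88

Δ: Δ0=-6, Δ1=4/3, Δ2=-3
row 1: diag=8, rhs=44; c'=3/8, d'=11/2
row 2: denom=8−3·3/8=55/8; d'=(-26−3·11/2)/(55/8)=-68/11
back: M2=-68/11
back: M1=11/2−3/8·-68/11=86/11
M: M0=0, M1=86/11, M2=-68/11, M3=0
seg 0: a=5, c=M0/2=0, d=(M1−M0)/(6·1)=43/33, b=Δ0−h0·(2M0+M1)/6=-241/33
seg 1: a=-1, c=M1/2=43/11, d=(M2−M1)/(6·3)=-7/9, b=Δ1−h1·(2M1+M2)/6=-112/33
seg 2: a=3, c=M2/2=-34/11, d=(M3−M2)/(6·1)=34/33, b=Δ2−h2·(2M2+M3)/6=-31/33
t_q=5/2 → seg 1, τ=3/2; S=-1+-112/33·τ+43/11·τ²+-7/9·τ³=7/88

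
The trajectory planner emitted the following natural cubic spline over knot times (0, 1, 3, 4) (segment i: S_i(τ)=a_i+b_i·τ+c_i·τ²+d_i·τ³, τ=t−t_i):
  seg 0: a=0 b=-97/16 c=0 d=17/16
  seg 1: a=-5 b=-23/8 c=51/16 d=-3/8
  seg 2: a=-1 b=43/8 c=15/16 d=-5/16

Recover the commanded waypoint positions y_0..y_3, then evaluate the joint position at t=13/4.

y_0 = S_0(0) = a_0 = 0
y_1 = S_1(0) = a_1 = -5
y_2 = S_2(0) = a_2 = -1
y_3 = S_2(1) = 5
t_q=13/4 is in segment 2 (τ=1/4); S_2(τ)=407/1024

y_0=0 y_1=-5 y_2=-1 y_3=5
S(13/4) = 407/1024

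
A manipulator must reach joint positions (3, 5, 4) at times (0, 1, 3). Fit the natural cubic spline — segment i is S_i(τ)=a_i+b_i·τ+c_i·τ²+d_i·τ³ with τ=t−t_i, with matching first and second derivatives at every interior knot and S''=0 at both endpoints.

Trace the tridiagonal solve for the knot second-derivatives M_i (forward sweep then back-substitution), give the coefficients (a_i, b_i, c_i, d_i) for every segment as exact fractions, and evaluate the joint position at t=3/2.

  seg 0: a=3 b=29/12 c=0 d=-5/12
  seg 1: a=5 b=7/6 c=-5/4 d=5/24
S(3/2) = 339/64

Δ: Δ0=2, Δ1=-1/2
row 1: diag=6, rhs=-15; c'=1/3, d'=-5/2
back: M1=-5/2
M: M0=0, M1=-5/2, M2=0
seg 0: a=3, c=M0/2=0, d=(M1−M0)/(6·1)=-5/12, b=Δ0−h0·(2M0+M1)/6=29/12
seg 1: a=5, c=M1/2=-5/4, d=(M2−M1)/(6·2)=5/24, b=Δ1−h1·(2M1+M2)/6=7/6
t_q=3/2 → seg 1, τ=1/2; S=5+7/6·τ+-5/4·τ²+5/24·τ³=339/64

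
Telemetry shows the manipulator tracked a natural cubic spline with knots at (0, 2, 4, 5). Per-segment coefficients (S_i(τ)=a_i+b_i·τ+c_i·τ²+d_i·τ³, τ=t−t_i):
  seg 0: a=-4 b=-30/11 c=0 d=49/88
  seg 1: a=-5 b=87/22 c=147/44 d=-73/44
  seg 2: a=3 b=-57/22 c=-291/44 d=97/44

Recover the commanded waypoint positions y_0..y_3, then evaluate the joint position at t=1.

y_0 = S_0(0) = a_0 = -4
y_1 = S_1(0) = a_1 = -5
y_2 = S_2(0) = a_2 = 3
y_3 = S_2(1) = -4
t_q=1 is in segment 0 (τ=1); S_0(τ)=-543/88

y_0=-4 y_1=-5 y_2=3 y_3=-4
S(1) = -543/88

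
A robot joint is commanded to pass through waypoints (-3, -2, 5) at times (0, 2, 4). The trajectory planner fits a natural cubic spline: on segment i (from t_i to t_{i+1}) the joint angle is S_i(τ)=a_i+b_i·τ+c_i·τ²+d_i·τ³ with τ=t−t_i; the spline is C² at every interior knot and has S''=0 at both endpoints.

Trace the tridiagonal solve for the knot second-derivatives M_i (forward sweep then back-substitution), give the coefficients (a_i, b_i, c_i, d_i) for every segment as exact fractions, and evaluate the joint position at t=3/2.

  seg 0: a=-3 b=-1/4 c=0 d=3/16
  seg 1: a=-2 b=2 c=9/8 d=-3/16
S(3/2) = -351/128

Δ: Δ0=1/2, Δ1=7/2
row 1: diag=8, rhs=18; c'=1/4, d'=9/4
back: M1=9/4
M: M0=0, M1=9/4, M2=0
seg 0: a=-3, c=M0/2=0, d=(M1−M0)/(6·2)=3/16, b=Δ0−h0·(2M0+M1)/6=-1/4
seg 1: a=-2, c=M1/2=9/8, d=(M2−M1)/(6·2)=-3/16, b=Δ1−h1·(2M1+M2)/6=2
t_q=3/2 → seg 0, τ=3/2; S=-3+-1/4·τ+0·τ²+3/16·τ³=-351/128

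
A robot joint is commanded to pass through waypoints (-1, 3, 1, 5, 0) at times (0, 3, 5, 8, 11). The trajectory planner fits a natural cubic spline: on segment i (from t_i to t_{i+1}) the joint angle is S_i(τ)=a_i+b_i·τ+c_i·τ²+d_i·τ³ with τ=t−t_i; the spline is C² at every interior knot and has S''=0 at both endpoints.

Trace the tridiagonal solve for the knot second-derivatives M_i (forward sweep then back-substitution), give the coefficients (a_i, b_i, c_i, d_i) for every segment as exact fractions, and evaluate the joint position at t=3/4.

  seg 0: a=-1 b=805/354 c=0 d=-37/354
  seg 1: a=3 b=-97/177 c=-111/118 d=253/708
  seg 2: a=1 b=-4/177 c=71/59 d=-133/531
  seg 3: a=5 b=77/177 c=-62/59 d=62/531
S(3/4) = 4995/7552

Δ: Δ0=4/3, Δ1=-1, Δ2=4/3, Δ3=-5/3
row 1: diag=10, rhs=-14; c'=1/5, d'=-7/5
row 2: denom=10−2·1/5=48/5; d'=(14−2·-7/5)/(48/5)=7/4
row 3: denom=12−3·5/16=177/16; d'=(-18−3·7/4)/(177/16)=-124/59
back: M3=-124/59
back: M2=7/4−5/16·-124/59=142/59
back: M1=-7/5−1/5·142/59=-111/59
M: M0=0, M1=-111/59, M2=142/59, M3=-124/59, M4=0
seg 0: a=-1, c=M0/2=0, d=(M1−M0)/(6·3)=-37/354, b=Δ0−h0·(2M0+M1)/6=805/354
seg 1: a=3, c=M1/2=-111/118, d=(M2−M1)/(6·2)=253/708, b=Δ1−h1·(2M1+M2)/6=-97/177
seg 2: a=1, c=M2/2=71/59, d=(M3−M2)/(6·3)=-133/531, b=Δ2−h2·(2M2+M3)/6=-4/177
seg 3: a=5, c=M3/2=-62/59, d=(M4−M3)/(6·3)=62/531, b=Δ3−h3·(2M3+M4)/6=77/177
t_q=3/4 → seg 0, τ=3/4; S=-1+805/354·τ+0·τ²+-37/354·τ³=4995/7552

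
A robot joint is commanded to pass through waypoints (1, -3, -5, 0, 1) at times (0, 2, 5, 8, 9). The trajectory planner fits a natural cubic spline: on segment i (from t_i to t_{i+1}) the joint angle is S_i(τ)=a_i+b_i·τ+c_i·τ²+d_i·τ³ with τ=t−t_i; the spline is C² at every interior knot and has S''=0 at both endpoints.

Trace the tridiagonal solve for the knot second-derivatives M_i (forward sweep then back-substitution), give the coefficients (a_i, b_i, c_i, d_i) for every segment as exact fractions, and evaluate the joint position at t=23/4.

  seg 0: a=1 b=-284/133 c=0 d=9/266
  seg 1: a=-3 b=-230/133 c=27/133 d=181/3591
  seg 2: a=-5 b=113/133 c=262/399 d=-460/3591
  seg 3: a=0 b=177/133 c=-66/133 d=22/133
S(23/4) = -8613/2128

Δ: Δ0=-2, Δ1=-2/3, Δ2=5/3, Δ3=1
row 1: diag=10, rhs=8; c'=3/10, d'=4/5
row 2: denom=12−3·3/10=111/10; d'=(14−3·4/5)/(111/10)=116/111
row 3: denom=8−3·10/37=266/37; d'=(-4−3·116/111)/(266/37)=-132/133
back: M3=-132/133
back: M2=116/111−10/37·-132/133=524/399
back: M1=4/5−3/10·524/399=54/133
M: M0=0, M1=54/133, M2=524/399, M3=-132/133, M4=0
seg 0: a=1, c=M0/2=0, d=(M1−M0)/(6·2)=9/266, b=Δ0−h0·(2M0+M1)/6=-284/133
seg 1: a=-3, c=M1/2=27/133, d=(M2−M1)/(6·3)=181/3591, b=Δ1−h1·(2M1+M2)/6=-230/133
seg 2: a=-5, c=M2/2=262/399, d=(M3−M2)/(6·3)=-460/3591, b=Δ2−h2·(2M2+M3)/6=113/133
seg 3: a=0, c=M3/2=-66/133, d=(M4−M3)/(6·1)=22/133, b=Δ3−h3·(2M3+M4)/6=177/133
t_q=23/4 → seg 2, τ=3/4; S=-5+113/133·τ+262/399·τ²+-460/3591·τ³=-8613/2128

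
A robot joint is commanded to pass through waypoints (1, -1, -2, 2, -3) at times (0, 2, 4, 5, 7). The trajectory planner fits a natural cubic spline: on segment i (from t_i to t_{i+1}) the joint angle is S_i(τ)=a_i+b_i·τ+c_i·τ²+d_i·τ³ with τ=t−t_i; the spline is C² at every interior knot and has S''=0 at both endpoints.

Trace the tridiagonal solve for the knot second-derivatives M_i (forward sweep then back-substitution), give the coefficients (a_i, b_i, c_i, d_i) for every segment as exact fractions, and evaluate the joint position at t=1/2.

  seg 0: a=1 b=-157/256 c=0 d=-99/1024
  seg 1: a=-1 b=-227/128 c=-297/512 d=623/1024
  seg 2: a=-2 b=821/256 c=393/128 d=-583/256
  seg 3: a=2 b=161/64 c=-963/256 d=321/512
S(1/2) = 5581/8192

Δ: Δ0=-1, Δ1=-1/2, Δ2=4, Δ3=-5/2
row 1: diag=8, rhs=3; c'=1/4, d'=3/8
row 2: denom=6−2·1/4=11/2; d'=(27−2·3/8)/(11/2)=105/22
row 3: denom=6−1·2/11=64/11; d'=(-39−1·105/22)/(64/11)=-963/128
back: M3=-963/128
back: M2=105/22−2/11·-963/128=393/64
back: M1=3/8−1/4·393/64=-297/256
M: M0=0, M1=-297/256, M2=393/64, M3=-963/128, M4=0
seg 0: a=1, c=M0/2=0, d=(M1−M0)/(6·2)=-99/1024, b=Δ0−h0·(2M0+M1)/6=-157/256
seg 1: a=-1, c=M1/2=-297/512, d=(M2−M1)/(6·2)=623/1024, b=Δ1−h1·(2M1+M2)/6=-227/128
seg 2: a=-2, c=M2/2=393/128, d=(M3−M2)/(6·1)=-583/256, b=Δ2−h2·(2M2+M3)/6=821/256
seg 3: a=2, c=M3/2=-963/256, d=(M4−M3)/(6·2)=321/512, b=Δ3−h3·(2M3+M4)/6=161/64
t_q=1/2 → seg 0, τ=1/2; S=1+-157/256·τ+0·τ²+-99/1024·τ³=5581/8192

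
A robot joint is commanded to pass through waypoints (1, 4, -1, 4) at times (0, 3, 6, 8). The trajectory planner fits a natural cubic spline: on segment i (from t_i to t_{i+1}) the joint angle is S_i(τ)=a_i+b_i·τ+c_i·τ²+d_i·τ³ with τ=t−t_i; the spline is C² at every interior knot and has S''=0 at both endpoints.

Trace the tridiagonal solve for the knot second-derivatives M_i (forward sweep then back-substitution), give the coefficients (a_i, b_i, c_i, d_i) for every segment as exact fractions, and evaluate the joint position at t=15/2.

Δ: Δ0=1, Δ1=-5/3, Δ2=5/2
row 1: diag=12, rhs=-16; c'=1/4, d'=-4/3
row 2: denom=10−3·1/4=37/4; d'=(25−3·-4/3)/(37/4)=116/37
back: M2=116/37
back: M1=-4/3−1/4·116/37=-235/111
M: M0=0, M1=-235/111, M2=116/37, M3=0
seg 0: a=1, c=M0/2=0, d=(M1−M0)/(6·3)=-235/1998, b=Δ0−h0·(2M0+M1)/6=457/222
seg 1: a=4, c=M1/2=-235/222, d=(M2−M1)/(6·3)=583/1998, b=Δ1−h1·(2M1+M2)/6=-124/111
seg 2: a=-1, c=M2/2=58/37, d=(M3−M2)/(6·2)=-29/111, b=Δ2−h2·(2M2+M3)/6=91/222
t_q=15/2 → seg 2, τ=3/2; S=-1+91/222·τ+58/37·τ²+-29/111·τ³=669/296

  seg 0: a=1 b=457/222 c=0 d=-235/1998
  seg 1: a=4 b=-124/111 c=-235/222 d=583/1998
  seg 2: a=-1 b=91/222 c=58/37 d=-29/111
S(15/2) = 669/296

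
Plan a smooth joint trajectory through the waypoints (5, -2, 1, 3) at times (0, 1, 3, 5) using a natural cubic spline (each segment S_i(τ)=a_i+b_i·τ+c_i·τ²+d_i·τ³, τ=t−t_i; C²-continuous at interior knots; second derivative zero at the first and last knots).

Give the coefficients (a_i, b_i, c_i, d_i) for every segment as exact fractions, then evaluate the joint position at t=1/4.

Δ: Δ0=-7, Δ1=3/2, Δ2=1
row 1: diag=6, rhs=51; c'=1/3, d'=17/2
row 2: denom=8−2·1/3=22/3; d'=(-3−2·17/2)/(22/3)=-30/11
back: M2=-30/11
back: M1=17/2−1/3·-30/11=207/22
M: M0=0, M1=207/22, M2=-30/11, M3=0
seg 0: a=5, c=M0/2=0, d=(M1−M0)/(6·1)=69/44, b=Δ0−h0·(2M0+M1)/6=-377/44
seg 1: a=-2, c=M1/2=207/44, d=(M2−M1)/(6·2)=-89/88, b=Δ1−h1·(2M1+M2)/6=-85/22
seg 2: a=1, c=M2/2=-15/11, d=(M3−M2)/(6·2)=5/22, b=Δ2−h2·(2M2+M3)/6=31/11
t_q=1/4 → seg 0, τ=1/4; S=5+-377/44·τ+0·τ²+69/44·τ³=8117/2816

  seg 0: a=5 b=-377/44 c=0 d=69/44
  seg 1: a=-2 b=-85/22 c=207/44 d=-89/88
  seg 2: a=1 b=31/11 c=-15/11 d=5/22
S(1/4) = 8117/2816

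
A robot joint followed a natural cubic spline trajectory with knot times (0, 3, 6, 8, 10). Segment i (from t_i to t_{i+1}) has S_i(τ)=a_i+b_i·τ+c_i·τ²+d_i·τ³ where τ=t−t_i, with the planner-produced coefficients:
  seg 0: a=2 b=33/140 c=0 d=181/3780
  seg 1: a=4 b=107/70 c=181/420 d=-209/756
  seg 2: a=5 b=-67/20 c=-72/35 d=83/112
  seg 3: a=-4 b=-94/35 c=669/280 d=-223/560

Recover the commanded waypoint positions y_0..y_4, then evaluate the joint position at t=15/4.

y_0=2 y_1=4 y_2=5 y_3=-4 y_4=-3
S(15/4) = 47239/8960

y_0 = S_0(0) = a_0 = 2
y_1 = S_1(0) = a_1 = 4
y_2 = S_2(0) = a_2 = 5
y_3 = S_3(0) = a_3 = -4
y_4 = S_3(2) = -3
t_q=15/4 is in segment 1 (τ=3/4); S_1(τ)=47239/8960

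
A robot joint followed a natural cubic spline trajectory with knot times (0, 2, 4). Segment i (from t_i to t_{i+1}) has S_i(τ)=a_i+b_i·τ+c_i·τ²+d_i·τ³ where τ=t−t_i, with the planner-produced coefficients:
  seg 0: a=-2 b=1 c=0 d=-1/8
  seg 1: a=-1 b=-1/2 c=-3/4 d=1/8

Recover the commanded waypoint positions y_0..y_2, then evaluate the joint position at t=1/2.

y_0 = S_0(0) = a_0 = -2
y_1 = S_1(0) = a_1 = -1
y_2 = S_1(2) = -4
t_q=1/2 is in segment 0 (τ=1/2); S_0(τ)=-97/64

y_0=-2 y_1=-1 y_2=-4
S(1/2) = -97/64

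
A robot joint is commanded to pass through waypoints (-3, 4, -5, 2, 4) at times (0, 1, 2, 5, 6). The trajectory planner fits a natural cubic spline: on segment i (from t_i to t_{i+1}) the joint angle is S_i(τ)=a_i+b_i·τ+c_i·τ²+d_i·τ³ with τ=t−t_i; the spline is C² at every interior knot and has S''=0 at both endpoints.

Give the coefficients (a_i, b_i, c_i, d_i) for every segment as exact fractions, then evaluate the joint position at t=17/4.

Δ: Δ0=7, Δ1=-9, Δ2=7/3, Δ3=2
row 1: diag=4, rhs=-96; c'=1/4, d'=-24
row 2: denom=8−1·1/4=31/4; d'=(68−1·-24)/(31/4)=368/31
row 3: denom=8−3·12/31=212/31; d'=(-2−3·368/31)/(212/31)=-11/2
back: M3=-11/2
back: M2=368/31−12/31·-11/2=14
back: M1=-24−1/4·14=-55/2
M: M0=0, M1=-55/2, M2=14, M3=-11/2, M4=0
seg 0: a=-3, c=M0/2=0, d=(M1−M0)/(6·1)=-55/12, b=Δ0−h0·(2M0+M1)/6=139/12
seg 1: a=4, c=M1/2=-55/4, d=(M2−M1)/(6·1)=83/12, b=Δ1−h1·(2M1+M2)/6=-13/6
seg 2: a=-5, c=M2/2=7, d=(M3−M2)/(6·3)=-13/12, b=Δ2−h2·(2M2+M3)/6=-107/12
seg 3: a=2, c=M3/2=-11/4, d=(M4−M3)/(6·1)=11/12, b=Δ3−h3·(2M3+M4)/6=23/6
t_q=17/4 → seg 2, τ=9/4; S=-5+-107/12·τ+7·τ²+-13/12·τ³=-503/256

  seg 0: a=-3 b=139/12 c=0 d=-55/12
  seg 1: a=4 b=-13/6 c=-55/4 d=83/12
  seg 2: a=-5 b=-107/12 c=7 d=-13/12
  seg 3: a=2 b=23/6 c=-11/4 d=11/12
S(17/4) = -503/256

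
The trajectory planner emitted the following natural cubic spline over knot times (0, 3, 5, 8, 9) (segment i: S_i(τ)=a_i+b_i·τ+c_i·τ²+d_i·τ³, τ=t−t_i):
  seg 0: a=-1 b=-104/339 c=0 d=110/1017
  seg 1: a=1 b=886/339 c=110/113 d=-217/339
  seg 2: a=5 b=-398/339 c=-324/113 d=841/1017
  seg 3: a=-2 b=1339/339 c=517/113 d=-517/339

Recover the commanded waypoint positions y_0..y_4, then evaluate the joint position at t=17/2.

y_0=-1 y_1=1 y_2=5 y_3=-2 y_4=5
S(17/2) = 839/904

y_0 = S_0(0) = a_0 = -1
y_1 = S_1(0) = a_1 = 1
y_2 = S_2(0) = a_2 = 5
y_3 = S_3(0) = a_3 = -2
y_4 = S_3(1) = 5
t_q=17/2 is in segment 3 (τ=1/2); S_3(τ)=839/904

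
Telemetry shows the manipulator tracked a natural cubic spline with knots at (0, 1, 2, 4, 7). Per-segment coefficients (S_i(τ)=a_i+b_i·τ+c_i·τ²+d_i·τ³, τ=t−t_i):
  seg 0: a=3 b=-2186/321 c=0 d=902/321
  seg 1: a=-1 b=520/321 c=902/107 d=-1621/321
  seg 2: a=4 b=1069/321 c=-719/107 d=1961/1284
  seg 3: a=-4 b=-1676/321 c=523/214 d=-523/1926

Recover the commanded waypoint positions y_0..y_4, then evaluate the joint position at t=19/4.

y_0 = S_0(0) = a_0 = 3
y_1 = S_1(0) = a_1 = -1
y_2 = S_2(0) = a_2 = 4
y_3 = S_3(0) = a_3 = -4
y_4 = S_3(3) = -5
t_q=19/4 is in segment 3 (τ=3/4); S_3(τ)=-91157/13696

y_0=3 y_1=-1 y_2=4 y_3=-4 y_4=-5
S(19/4) = -91157/13696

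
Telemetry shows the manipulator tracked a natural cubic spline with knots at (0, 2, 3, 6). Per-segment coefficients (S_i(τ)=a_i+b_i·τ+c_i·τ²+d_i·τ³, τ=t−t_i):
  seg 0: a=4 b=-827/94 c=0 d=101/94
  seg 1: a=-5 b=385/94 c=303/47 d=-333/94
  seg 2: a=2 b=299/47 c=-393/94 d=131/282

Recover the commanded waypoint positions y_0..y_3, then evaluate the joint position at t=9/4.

y_0 = S_0(0) = a_0 = 4
y_1 = S_1(0) = a_1 = -5
y_2 = S_2(0) = a_2 = 2
y_3 = S_2(3) = -4
t_q=9/4 is in segment 1 (τ=1/4); S_1(τ)=-21829/6016

y_0=4 y_1=-5 y_2=2 y_3=-4
S(9/4) = -21829/6016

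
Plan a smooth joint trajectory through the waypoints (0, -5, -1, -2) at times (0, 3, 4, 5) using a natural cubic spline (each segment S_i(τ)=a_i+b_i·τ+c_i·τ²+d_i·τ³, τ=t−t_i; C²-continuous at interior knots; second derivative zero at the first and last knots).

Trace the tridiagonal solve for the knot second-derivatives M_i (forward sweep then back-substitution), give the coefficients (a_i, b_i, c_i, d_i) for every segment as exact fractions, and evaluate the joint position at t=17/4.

Δ: Δ0=-5/3, Δ1=4, Δ2=-1
row 1: diag=8, rhs=34; c'=1/8, d'=17/4
row 2: denom=4−1·1/8=31/8; d'=(-30−1·17/4)/(31/8)=-274/31
back: M2=-274/31
back: M1=17/4−1/8·-274/31=166/31
M: M0=0, M1=166/31, M2=-274/31, M3=0
seg 0: a=0, c=M0/2=0, d=(M1−M0)/(6·3)=83/279, b=Δ0−h0·(2M0+M1)/6=-404/93
seg 1: a=-5, c=M1/2=83/31, d=(M2−M1)/(6·1)=-220/93, b=Δ1−h1·(2M1+M2)/6=343/93
seg 2: a=-1, c=M2/2=-137/31, d=(M3−M2)/(6·1)=137/93, b=Δ2−h2·(2M2+M3)/6=181/93
t_q=17/4 → seg 2, τ=1/4; S=-1+181/93·τ+-137/31·τ²+137/93·τ³=-1521/1984

  seg 0: a=0 b=-404/93 c=0 d=83/279
  seg 1: a=-5 b=343/93 c=83/31 d=-220/93
  seg 2: a=-1 b=181/93 c=-137/31 d=137/93
S(17/4) = -1521/1984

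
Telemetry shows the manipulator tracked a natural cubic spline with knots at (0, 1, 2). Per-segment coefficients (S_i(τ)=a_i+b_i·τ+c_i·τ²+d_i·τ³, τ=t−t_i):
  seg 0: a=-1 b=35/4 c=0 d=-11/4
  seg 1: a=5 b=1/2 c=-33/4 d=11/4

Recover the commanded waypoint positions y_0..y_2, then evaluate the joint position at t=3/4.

y_0=-1 y_1=5 y_2=0
S(3/4) = 1127/256

y_0 = S_0(0) = a_0 = -1
y_1 = S_1(0) = a_1 = 5
y_2 = S_1(1) = 0
t_q=3/4 is in segment 0 (τ=3/4); S_0(τ)=1127/256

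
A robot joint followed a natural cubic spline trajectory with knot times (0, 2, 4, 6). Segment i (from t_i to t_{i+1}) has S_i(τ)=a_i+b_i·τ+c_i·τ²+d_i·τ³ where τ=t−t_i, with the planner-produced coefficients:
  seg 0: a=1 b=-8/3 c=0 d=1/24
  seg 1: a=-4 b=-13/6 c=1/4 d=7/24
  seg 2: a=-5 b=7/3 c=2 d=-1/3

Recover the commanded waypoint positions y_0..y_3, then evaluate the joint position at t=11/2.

y_0 = S_0(0) = a_0 = 1
y_1 = S_1(0) = a_1 = -4
y_2 = S_2(0) = a_2 = -5
y_3 = S_2(2) = 5
t_q=11/2 is in segment 2 (τ=3/2); S_2(τ)=15/8

y_0=1 y_1=-4 y_2=-5 y_3=5
S(11/2) = 15/8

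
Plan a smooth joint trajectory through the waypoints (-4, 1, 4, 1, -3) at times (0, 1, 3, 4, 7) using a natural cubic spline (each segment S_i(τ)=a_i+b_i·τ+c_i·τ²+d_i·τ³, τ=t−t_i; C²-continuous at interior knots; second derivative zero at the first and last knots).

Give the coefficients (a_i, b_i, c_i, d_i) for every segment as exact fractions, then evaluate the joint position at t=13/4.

Δ: Δ0=5, Δ1=3/2, Δ2=-3, Δ3=-4/3
row 1: diag=6, rhs=-21; c'=1/3, d'=-7/2
row 2: denom=6−2·1/3=16/3; d'=(-27−2·-7/2)/(16/3)=-15/4
row 3: denom=8−1·3/16=125/16; d'=(10−1·-15/4)/(125/16)=44/25
back: M3=44/25
back: M2=-15/4−3/16·44/25=-102/25
back: M1=-7/2−1/3·-102/25=-107/50
M: M0=0, M1=-107/50, M2=-102/25, M3=44/25, M4=0
seg 0: a=-4, c=M0/2=0, d=(M1−M0)/(6·1)=-107/300, b=Δ0−h0·(2M0+M1)/6=1607/300
seg 1: a=1, c=M1/2=-107/100, d=(M2−M1)/(6·2)=-97/600, b=Δ1−h1·(2M1+M2)/6=643/150
seg 2: a=4, c=M2/2=-51/25, d=(M3−M2)/(6·1)=73/75, b=Δ2−h2·(2M2+M3)/6=-29/15
seg 3: a=1, c=M3/2=22/25, d=(M4−M3)/(6·3)=-22/225, b=Δ3−h3·(2M3+M4)/6=-232/75
t_q=13/4 → seg 2, τ=1/4; S=4+-29/15·τ+-51/25·τ²+73/75·τ³=5447/1600

  seg 0: a=-4 b=1607/300 c=0 d=-107/300
  seg 1: a=1 b=643/150 c=-107/100 d=-97/600
  seg 2: a=4 b=-29/15 c=-51/25 d=73/75
  seg 3: a=1 b=-232/75 c=22/25 d=-22/225
S(13/4) = 5447/1600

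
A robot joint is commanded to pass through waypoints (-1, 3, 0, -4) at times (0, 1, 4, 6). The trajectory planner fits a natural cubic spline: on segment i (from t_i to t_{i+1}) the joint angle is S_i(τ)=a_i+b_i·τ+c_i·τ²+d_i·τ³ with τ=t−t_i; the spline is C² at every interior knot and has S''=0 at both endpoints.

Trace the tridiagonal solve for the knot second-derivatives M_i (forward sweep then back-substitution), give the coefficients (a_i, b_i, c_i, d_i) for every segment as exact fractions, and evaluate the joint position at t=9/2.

  seg 0: a=-1 b=331/71 c=0 d=-47/71
  seg 1: a=3 b=190/71 c=-141/71 d=18/71
  seg 2: a=0 b=-170/71 c=21/71 d=-7/142
S(9/2) = -1283/1136

Δ: Δ0=4, Δ1=-1, Δ2=-2
row 1: diag=8, rhs=-30; c'=3/8, d'=-15/4
row 2: denom=10−3·3/8=71/8; d'=(-6−3·-15/4)/(71/8)=42/71
back: M2=42/71
back: M1=-15/4−3/8·42/71=-282/71
M: M0=0, M1=-282/71, M2=42/71, M3=0
seg 0: a=-1, c=M0/2=0, d=(M1−M0)/(6·1)=-47/71, b=Δ0−h0·(2M0+M1)/6=331/71
seg 1: a=3, c=M1/2=-141/71, d=(M2−M1)/(6·3)=18/71, b=Δ1−h1·(2M1+M2)/6=190/71
seg 2: a=0, c=M2/2=21/71, d=(M3−M2)/(6·2)=-7/142, b=Δ2−h2·(2M2+M3)/6=-170/71
t_q=9/2 → seg 2, τ=1/2; S=0+-170/71·τ+21/71·τ²+-7/142·τ³=-1283/1136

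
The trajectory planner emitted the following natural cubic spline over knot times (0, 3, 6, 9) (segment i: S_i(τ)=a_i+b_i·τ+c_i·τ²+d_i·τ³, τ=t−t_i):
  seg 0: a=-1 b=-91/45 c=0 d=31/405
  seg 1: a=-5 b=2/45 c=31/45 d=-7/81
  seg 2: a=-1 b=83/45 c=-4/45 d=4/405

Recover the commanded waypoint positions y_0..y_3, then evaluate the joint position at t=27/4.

y_0=-1 y_1=-5 y_2=-1 y_3=4
S(27/4) = 27/80

y_0 = S_0(0) = a_0 = -1
y_1 = S_1(0) = a_1 = -5
y_2 = S_2(0) = a_2 = -1
y_3 = S_2(3) = 4
t_q=27/4 is in segment 2 (τ=3/4); S_2(τ)=27/80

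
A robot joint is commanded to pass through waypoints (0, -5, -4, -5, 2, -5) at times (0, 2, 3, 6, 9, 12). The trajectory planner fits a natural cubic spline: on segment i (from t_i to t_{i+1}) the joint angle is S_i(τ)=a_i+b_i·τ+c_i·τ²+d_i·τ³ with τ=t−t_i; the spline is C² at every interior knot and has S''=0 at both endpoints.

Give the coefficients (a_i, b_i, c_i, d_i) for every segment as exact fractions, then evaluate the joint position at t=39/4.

Δ: Δ0=-5/2, Δ1=1, Δ2=-1/3, Δ3=7/3, Δ4=-7/3
row 1: diag=6, rhs=21; c'=1/6, d'=7/2
row 2: denom=8−1·1/6=47/6; d'=(-8−1·7/2)/(47/6)=-69/47
row 3: denom=12−3·18/47=510/47; d'=(16−3·-69/47)/(510/47)=959/510
row 4: denom=12−3·47/170=1899/170; d'=(-28−3·959/510)/(1899/170)=-5719/1899
back: M4=-5719/1899
back: M3=959/510−47/170·-5719/1899=5152/1899
back: M2=-69/47−18/47·5152/1899=-529/211
back: M1=7/2−1/6·-529/211=2480/633
M: M0=0, M1=2480/633, M2=-529/211, M3=5152/1899, M4=-5719/1899, M5=0
seg 0: a=0, c=M0/2=0, d=(M1−M0)/(6·2)=620/1899, b=Δ0−h0·(2M0+M1)/6=-14455/3798
seg 1: a=-5, c=M1/2=1240/633, d=(M2−M1)/(6·1)=-4067/3798, b=Δ1−h1·(2M1+M2)/6=425/3798
seg 2: a=-4, c=M2/2=-529/422, d=(M3−M2)/(6·3)=9913/34182, b=Δ2−h2·(2M2+M3)/6=1552/1899
seg 3: a=-5, c=M3/2=2576/1899, d=(M4−M3)/(6·3)=-10871/34182, b=Δ3−h3·(2M3+M4)/6=4277/3798
seg 4: a=2, c=M4/2=-5719/3798, d=(M5−M4)/(6·3)=5719/34182, b=Δ4−h4·(2M4+M5)/6=1288/1899
t_q=39/4 → seg 4, τ=3/4; S=2+1288/1899·τ+-5719/3798·τ²+5719/34182·τ³=46785/27008

  seg 0: a=0 b=-14455/3798 c=0 d=620/1899
  seg 1: a=-5 b=425/3798 c=1240/633 d=-4067/3798
  seg 2: a=-4 b=1552/1899 c=-529/422 d=9913/34182
  seg 3: a=-5 b=4277/3798 c=2576/1899 d=-10871/34182
  seg 4: a=2 b=1288/1899 c=-5719/3798 d=5719/34182
S(39/4) = 46785/27008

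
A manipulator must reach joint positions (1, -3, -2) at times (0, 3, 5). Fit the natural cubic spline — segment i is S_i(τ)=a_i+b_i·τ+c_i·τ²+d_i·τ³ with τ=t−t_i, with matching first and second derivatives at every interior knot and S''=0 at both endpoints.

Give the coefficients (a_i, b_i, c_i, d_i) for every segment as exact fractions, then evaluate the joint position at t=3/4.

  seg 0: a=1 b=-113/60 c=0 d=11/180
  seg 1: a=-3 b=-7/30 c=11/20 d=-11/120
S(3/4) = -99/256

Δ: Δ0=-4/3, Δ1=1/2
row 1: diag=10, rhs=11; c'=1/5, d'=11/10
back: M1=11/10
M: M0=0, M1=11/10, M2=0
seg 0: a=1, c=M0/2=0, d=(M1−M0)/(6·3)=11/180, b=Δ0−h0·(2M0+M1)/6=-113/60
seg 1: a=-3, c=M1/2=11/20, d=(M2−M1)/(6·2)=-11/120, b=Δ1−h1·(2M1+M2)/6=-7/30
t_q=3/4 → seg 0, τ=3/4; S=1+-113/60·τ+0·τ²+11/180·τ³=-99/256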